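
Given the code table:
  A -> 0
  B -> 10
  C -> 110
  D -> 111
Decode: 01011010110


Decoding:
0 -> A
10 -> B
110 -> C
10 -> B
110 -> C


Result: ABCBC


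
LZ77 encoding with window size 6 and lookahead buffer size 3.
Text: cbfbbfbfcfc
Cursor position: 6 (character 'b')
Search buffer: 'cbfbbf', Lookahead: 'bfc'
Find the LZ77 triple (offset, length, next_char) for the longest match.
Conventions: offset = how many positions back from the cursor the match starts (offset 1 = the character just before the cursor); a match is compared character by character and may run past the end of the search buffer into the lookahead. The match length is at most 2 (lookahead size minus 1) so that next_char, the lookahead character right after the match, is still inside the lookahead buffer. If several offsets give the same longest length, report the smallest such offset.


Try each offset into the search buffer:
  offset=1 (pos 5, char 'f'): match length 0
  offset=2 (pos 4, char 'b'): match length 2
  offset=3 (pos 3, char 'b'): match length 1
  offset=4 (pos 2, char 'f'): match length 0
  offset=5 (pos 1, char 'b'): match length 2
  offset=6 (pos 0, char 'c'): match length 0
Longest match has length 2, found at offsets 2, 5; take the smallest, offset 2.
next_char = character at position 6 + 2 = 8 -> 'c'

Best match: offset=2, length=2 (matching 'bf' starting at position 4)
LZ77 triple: (2, 2, 'c')


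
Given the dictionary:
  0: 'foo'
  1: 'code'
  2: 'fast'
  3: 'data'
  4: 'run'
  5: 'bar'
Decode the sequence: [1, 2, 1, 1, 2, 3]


Look up each index in the dictionary:
  1 -> 'code'
  2 -> 'fast'
  1 -> 'code'
  1 -> 'code'
  2 -> 'fast'
  3 -> 'data'

Decoded: "code fast code code fast data"


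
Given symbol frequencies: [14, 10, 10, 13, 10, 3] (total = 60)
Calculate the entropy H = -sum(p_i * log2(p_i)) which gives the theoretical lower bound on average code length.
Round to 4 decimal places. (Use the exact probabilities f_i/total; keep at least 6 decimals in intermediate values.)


Per-symbol terms -p_i * log2(p_i) with p_i = f_i/60:
  p = 14/60 = 0.233333: log2(p) = -2.099536, -p*log2(p) = 0.489892
  p = 10/60 = 0.166667: log2(p) = -2.584963, -p*log2(p) = 0.430827
  p = 10/60 = 0.166667: log2(p) = -2.584963, -p*log2(p) = 0.430827
  p = 13/60 = 0.216667: log2(p) = -2.206451, -p*log2(p) = 0.478064
  p = 10/60 = 0.166667: log2(p) = -2.584963, -p*log2(p) = 0.430827
  p = 3/60 = 0.050000: log2(p) = -4.321928, -p*log2(p) = 0.216096
H = 0.489892 + 0.430827 + 0.430827 + 0.478064 + 0.430827 + 0.216096 = 2.476533

H = 2.4765 bits/symbol


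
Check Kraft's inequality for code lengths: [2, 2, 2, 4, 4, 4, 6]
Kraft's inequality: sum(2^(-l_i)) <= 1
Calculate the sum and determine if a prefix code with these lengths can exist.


Sum = 2^(-2) + 2^(-2) + 2^(-2) + 2^(-4) + 2^(-4) + 2^(-4) + 2^(-6)
    = 0.25 + 0.25 + 0.25 + 0.0625 + 0.0625 + 0.0625 + 0.015625
    = 61/64 = 0.953125
Since 0.953125 <= 1, Kraft's inequality IS satisfied.
A prefix code with these lengths CAN exist.

Kraft sum = 0.953125. Satisfied.


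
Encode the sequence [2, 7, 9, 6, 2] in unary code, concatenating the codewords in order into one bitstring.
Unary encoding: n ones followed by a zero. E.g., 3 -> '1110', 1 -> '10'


Encode each number as n ones followed by a terminating 0:
  2 -> 110 (3 bits)
  7 -> 11111110 (8 bits)
  9 -> 1111111110 (10 bits)
  6 -> 1111110 (7 bits)
  2 -> 110 (3 bits)
Total length = 3 + 8 + 10 + 7 + 3 = 31 bits.

Unary([2, 7, 9, 6, 2]) = 1101111111011111111101111110110 (31 bits)


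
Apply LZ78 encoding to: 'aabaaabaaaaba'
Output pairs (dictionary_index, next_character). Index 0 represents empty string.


LZ78 encoding steps:
Dictionary: {0: ''}
Step 1: w='' (idx 0), next='a' -> output (0, 'a'), add 'a' as idx 1
Step 2: w='a' (idx 1), next='b' -> output (1, 'b'), add 'ab' as idx 2
Step 3: w='a' (idx 1), next='a' -> output (1, 'a'), add 'aa' as idx 3
Step 4: w='ab' (idx 2), next='a' -> output (2, 'a'), add 'aba' as idx 4
Step 5: w='aa' (idx 3), next='a' -> output (3, 'a'), add 'aaa' as idx 5
Step 6: w='' (idx 0), next='b' -> output (0, 'b'), add 'b' as idx 6
Step 7: w='a' (idx 1), end of input -> output (1, '')


Encoded: [(0, 'a'), (1, 'b'), (1, 'a'), (2, 'a'), (3, 'a'), (0, 'b'), (1, '')]


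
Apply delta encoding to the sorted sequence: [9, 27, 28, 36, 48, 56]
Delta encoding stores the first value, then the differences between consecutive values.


First value: 9
Deltas:
  27 - 9 = 18
  28 - 27 = 1
  36 - 28 = 8
  48 - 36 = 12
  56 - 48 = 8


Delta encoded: [9, 18, 1, 8, 12, 8]


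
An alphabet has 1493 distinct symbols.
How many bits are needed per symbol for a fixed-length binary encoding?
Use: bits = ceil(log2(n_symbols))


log2(1493) = 10.544
Bracket: 2^10 = 1024 < 1493 <= 2^11 = 2048
So ceil(log2(1493)) = 11

bits = ceil(log2(1493)) = ceil(10.544) = 11 bits


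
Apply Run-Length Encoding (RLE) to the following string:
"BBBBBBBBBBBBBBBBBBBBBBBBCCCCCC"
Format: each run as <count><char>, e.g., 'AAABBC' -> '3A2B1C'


Scanning runs left to right:
  i=0: run of 'B' x 24 -> '24B'
  i=24: run of 'C' x 6 -> '6C'

RLE = 24B6C


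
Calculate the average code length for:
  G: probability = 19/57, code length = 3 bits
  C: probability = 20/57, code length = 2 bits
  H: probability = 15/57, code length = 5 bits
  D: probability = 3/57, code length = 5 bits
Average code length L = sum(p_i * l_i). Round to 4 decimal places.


Weighted contributions p_i * l_i:
  G: (19/57) * 3 = 57/57
  C: (20/57) * 2 = 40/57
  H: (15/57) * 5 = 75/57
  D: (3/57) * 5 = 15/57
Sum = (57 + 40 + 75 + 15)/57 = 187/57

L = 187/57 = 3.2807 bits/symbol


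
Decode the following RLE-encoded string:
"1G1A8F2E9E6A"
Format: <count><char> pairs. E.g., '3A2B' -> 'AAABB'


Expanding each <count><char> pair:
  1G -> 'G'
  1A -> 'A'
  8F -> 'FFFFFFFF'
  2E -> 'EE'
  9E -> 'EEEEEEEEE'
  6A -> 'AAAAAA'

Decoded = GAFFFFFFFFEEEEEEEEEEEAAAAAA


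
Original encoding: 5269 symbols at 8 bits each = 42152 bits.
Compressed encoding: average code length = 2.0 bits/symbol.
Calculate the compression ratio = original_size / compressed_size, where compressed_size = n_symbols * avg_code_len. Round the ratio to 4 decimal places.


original_size = n_symbols * orig_bits = 5269 * 8 = 42152 bits
compressed_size = n_symbols * avg_code_len = 5269 * 2.0 = 10538.0 bits
ratio = original_size / compressed_size = 42152 / 10538.0 = 4.0

Compression ratio = 4.0


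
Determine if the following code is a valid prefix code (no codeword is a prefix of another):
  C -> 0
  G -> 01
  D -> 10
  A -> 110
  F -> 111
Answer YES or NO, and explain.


Checking each pair (does one codeword prefix another?):
  C='0' vs G='01': prefix -- VIOLATION

NO -- this is NOT a valid prefix code. C (0) is a prefix of G (01).


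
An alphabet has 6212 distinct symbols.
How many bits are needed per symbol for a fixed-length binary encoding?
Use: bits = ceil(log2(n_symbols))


log2(6212) = 12.6008
Bracket: 2^12 = 4096 < 6212 <= 2^13 = 8192
So ceil(log2(6212)) = 13

bits = ceil(log2(6212)) = ceil(12.6008) = 13 bits


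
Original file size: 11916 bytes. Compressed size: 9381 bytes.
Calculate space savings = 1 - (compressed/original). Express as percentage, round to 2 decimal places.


ratio = compressed/original = 9381/11916 = 0.787261
savings = 1 - ratio = 1 - 0.787261 = 0.212739
as a percentage: 0.212739 * 100 = 21.27%

Space savings = 1 - 9381/11916 = 21.27%


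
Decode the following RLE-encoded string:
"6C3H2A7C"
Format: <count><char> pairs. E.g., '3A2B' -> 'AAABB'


Expanding each <count><char> pair:
  6C -> 'CCCCCC'
  3H -> 'HHH'
  2A -> 'AA'
  7C -> 'CCCCCCC'

Decoded = CCCCCCHHHAACCCCCCC


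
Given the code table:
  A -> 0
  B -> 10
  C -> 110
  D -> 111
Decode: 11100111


Decoding:
111 -> D
0 -> A
0 -> A
111 -> D


Result: DAAD


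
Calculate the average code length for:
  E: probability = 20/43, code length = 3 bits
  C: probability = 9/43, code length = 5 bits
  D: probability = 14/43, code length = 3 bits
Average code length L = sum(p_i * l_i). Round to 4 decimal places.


Weighted contributions p_i * l_i:
  E: (20/43) * 3 = 60/43
  C: (9/43) * 5 = 45/43
  D: (14/43) * 3 = 42/43
Sum = (60 + 45 + 42)/43 = 147/43

L = 147/43 = 3.4186 bits/symbol


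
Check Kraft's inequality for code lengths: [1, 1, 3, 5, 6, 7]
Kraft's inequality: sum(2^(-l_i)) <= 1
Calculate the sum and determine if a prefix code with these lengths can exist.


Sum = 2^(-1) + 2^(-1) + 2^(-3) + 2^(-5) + 2^(-6) + 2^(-7)
    = 0.5 + 0.5 + 0.125 + 0.03125 + 0.015625 + 0.0078125
    = 151/128 = 1.1796875
Since 1.1796875 > 1, Kraft's inequality is NOT satisfied.
A prefix code with these lengths CANNOT exist.

Kraft sum = 1.1796875. Not satisfied.


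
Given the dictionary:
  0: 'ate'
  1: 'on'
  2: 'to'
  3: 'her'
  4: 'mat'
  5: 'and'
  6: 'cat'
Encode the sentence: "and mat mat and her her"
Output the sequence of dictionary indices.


Look up each word in the dictionary:
  'and' -> 5
  'mat' -> 4
  'mat' -> 4
  'and' -> 5
  'her' -> 3
  'her' -> 3

Encoded: [5, 4, 4, 5, 3, 3]


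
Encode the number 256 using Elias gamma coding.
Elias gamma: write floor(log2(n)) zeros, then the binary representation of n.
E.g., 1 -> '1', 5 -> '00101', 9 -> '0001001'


num_bits = floor(log2(256)) + 1 = 9
leading_zeros = num_bits - 1 = 8
binary(256) = 100000000

Elias gamma(256) = '00000000' + '100000000' = 00000000100000000 (17 bits)


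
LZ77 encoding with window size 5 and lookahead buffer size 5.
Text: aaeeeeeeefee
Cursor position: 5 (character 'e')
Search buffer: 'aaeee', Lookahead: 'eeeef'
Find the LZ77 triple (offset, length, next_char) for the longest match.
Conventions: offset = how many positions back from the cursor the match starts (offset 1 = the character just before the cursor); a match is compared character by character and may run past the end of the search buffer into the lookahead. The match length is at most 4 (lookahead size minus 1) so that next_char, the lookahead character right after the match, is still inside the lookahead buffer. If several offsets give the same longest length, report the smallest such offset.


Try each offset into the search buffer:
  offset=1 (pos 4, char 'e'): match length 4
  offset=2 (pos 3, char 'e'): match length 4
  offset=3 (pos 2, char 'e'): match length 4
  offset=4 (pos 1, char 'a'): match length 0
  offset=5 (pos 0, char 'a'): match length 0
Longest match has length 4, found at offsets 1, 2, 3; take the smallest, offset 1.
next_char = character at position 5 + 4 = 9 -> 'f'

Best match: offset=1, length=4 (matching 'eeee' starting at position 4)
LZ77 triple: (1, 4, 'f')


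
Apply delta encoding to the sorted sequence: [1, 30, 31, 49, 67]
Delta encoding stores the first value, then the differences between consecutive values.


First value: 1
Deltas:
  30 - 1 = 29
  31 - 30 = 1
  49 - 31 = 18
  67 - 49 = 18


Delta encoded: [1, 29, 1, 18, 18]


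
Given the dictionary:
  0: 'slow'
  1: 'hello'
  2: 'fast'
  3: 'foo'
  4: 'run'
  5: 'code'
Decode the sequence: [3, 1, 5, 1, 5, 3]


Look up each index in the dictionary:
  3 -> 'foo'
  1 -> 'hello'
  5 -> 'code'
  1 -> 'hello'
  5 -> 'code'
  3 -> 'foo'

Decoded: "foo hello code hello code foo"


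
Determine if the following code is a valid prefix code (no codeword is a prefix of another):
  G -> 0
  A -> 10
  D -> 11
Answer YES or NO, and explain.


Checking each pair (does one codeword prefix another?):
  G='0' vs A='10': no prefix
  G='0' vs D='11': no prefix
  A='10' vs G='0': no prefix
  A='10' vs D='11': no prefix
  D='11' vs G='0': no prefix
  D='11' vs A='10': no prefix
No violation found over all pairs.

YES -- this is a valid prefix code. No codeword is a prefix of any other codeword.


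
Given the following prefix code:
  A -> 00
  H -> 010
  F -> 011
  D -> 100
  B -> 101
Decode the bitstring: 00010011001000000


Decoding step by step:
Bits 00 -> A
Bits 010 -> H
Bits 011 -> F
Bits 00 -> A
Bits 100 -> D
Bits 00 -> A
Bits 00 -> A


Decoded message: AHFADAA


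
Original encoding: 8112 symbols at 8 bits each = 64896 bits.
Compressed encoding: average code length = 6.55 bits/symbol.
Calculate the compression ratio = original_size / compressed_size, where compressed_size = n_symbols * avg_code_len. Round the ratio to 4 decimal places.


original_size = n_symbols * orig_bits = 8112 * 8 = 64896 bits
compressed_size = n_symbols * avg_code_len = 8112 * 6.55 = 53133.6 bits
ratio = original_size / compressed_size = 64896 / 53133.6 = 1.2214

Compression ratio = 1.2214


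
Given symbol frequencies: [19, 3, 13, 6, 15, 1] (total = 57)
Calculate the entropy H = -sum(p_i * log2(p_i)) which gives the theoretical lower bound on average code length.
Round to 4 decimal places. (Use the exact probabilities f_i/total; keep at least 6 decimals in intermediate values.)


Per-symbol terms -p_i * log2(p_i) with p_i = f_i/57:
  p = 19/57 = 0.333333: log2(p) = -1.584963, -p*log2(p) = 0.528321
  p = 3/57 = 0.052632: log2(p) = -4.247928, -p*log2(p) = 0.223575
  p = 13/57 = 0.228070: log2(p) = -2.132450, -p*log2(p) = 0.486348
  p = 6/57 = 0.105263: log2(p) = -3.247928, -p*log2(p) = 0.341887
  p = 15/57 = 0.263158: log2(p) = -1.925999, -p*log2(p) = 0.506842
  p = 1/57 = 0.017544: log2(p) = -5.832890, -p*log2(p) = 0.102331
H = 0.528321 + 0.223575 + 0.486348 + 0.341887 + 0.506842 + 0.102331 = 2.189304

H = 2.1893 bits/symbol


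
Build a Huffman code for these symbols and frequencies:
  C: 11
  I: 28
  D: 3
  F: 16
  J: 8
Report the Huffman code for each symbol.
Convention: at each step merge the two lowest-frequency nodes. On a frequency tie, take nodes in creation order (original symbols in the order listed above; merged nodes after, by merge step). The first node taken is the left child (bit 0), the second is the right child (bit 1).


Huffman tree construction:
Step 1: Merge D(3) + J(8) = 11
Step 2: Merge C(11) + (D+J)(11) = 22
Step 3: Merge F(16) + (C+(D+J))(22) = 38
Step 4: Merge I(28) + (F+(C+(D+J)))(38) = 66
Read each symbol's code off the tree from the root (left child = 0, right child = 1).

Codes:
  C: 110 (length 3)
  I: 0 (length 1)
  D: 1110 (length 4)
  F: 10 (length 2)
  J: 1111 (length 4)
Average code length: 137/66 = 2.0758 bits/symbol


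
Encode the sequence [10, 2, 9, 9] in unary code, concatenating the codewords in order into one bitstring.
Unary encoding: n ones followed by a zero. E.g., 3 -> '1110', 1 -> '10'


Encode each number as n ones followed by a terminating 0:
  10 -> 11111111110 (11 bits)
  2 -> 110 (3 bits)
  9 -> 1111111110 (10 bits)
  9 -> 1111111110 (10 bits)
Total length = 11 + 3 + 10 + 10 = 34 bits.

Unary([10, 2, 9, 9]) = 1111111111011011111111101111111110 (34 bits)


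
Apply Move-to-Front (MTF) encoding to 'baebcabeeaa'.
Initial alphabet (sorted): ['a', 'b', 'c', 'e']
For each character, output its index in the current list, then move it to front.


MTF encoding:
'b': index 1 in ['a', 'b', 'c', 'e'] -> ['b', 'a', 'c', 'e']
'a': index 1 in ['b', 'a', 'c', 'e'] -> ['a', 'b', 'c', 'e']
'e': index 3 in ['a', 'b', 'c', 'e'] -> ['e', 'a', 'b', 'c']
'b': index 2 in ['e', 'a', 'b', 'c'] -> ['b', 'e', 'a', 'c']
'c': index 3 in ['b', 'e', 'a', 'c'] -> ['c', 'b', 'e', 'a']
'a': index 3 in ['c', 'b', 'e', 'a'] -> ['a', 'c', 'b', 'e']
'b': index 2 in ['a', 'c', 'b', 'e'] -> ['b', 'a', 'c', 'e']
'e': index 3 in ['b', 'a', 'c', 'e'] -> ['e', 'b', 'a', 'c']
'e': index 0 in ['e', 'b', 'a', 'c'] -> ['e', 'b', 'a', 'c']
'a': index 2 in ['e', 'b', 'a', 'c'] -> ['a', 'e', 'b', 'c']
'a': index 0 in ['a', 'e', 'b', 'c'] -> ['a', 'e', 'b', 'c']


Output: [1, 1, 3, 2, 3, 3, 2, 3, 0, 2, 0]


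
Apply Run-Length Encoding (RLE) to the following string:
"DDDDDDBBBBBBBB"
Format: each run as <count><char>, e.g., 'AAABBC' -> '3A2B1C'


Scanning runs left to right:
  i=0: run of 'D' x 6 -> '6D'
  i=6: run of 'B' x 8 -> '8B'

RLE = 6D8B


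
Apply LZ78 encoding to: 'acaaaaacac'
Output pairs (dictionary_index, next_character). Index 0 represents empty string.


LZ78 encoding steps:
Dictionary: {0: ''}
Step 1: w='' (idx 0), next='a' -> output (0, 'a'), add 'a' as idx 1
Step 2: w='' (idx 0), next='c' -> output (0, 'c'), add 'c' as idx 2
Step 3: w='a' (idx 1), next='a' -> output (1, 'a'), add 'aa' as idx 3
Step 4: w='aa' (idx 3), next='a' -> output (3, 'a'), add 'aaa' as idx 4
Step 5: w='c' (idx 2), next='a' -> output (2, 'a'), add 'ca' as idx 5
Step 6: w='c' (idx 2), end of input -> output (2, '')


Encoded: [(0, 'a'), (0, 'c'), (1, 'a'), (3, 'a'), (2, 'a'), (2, '')]


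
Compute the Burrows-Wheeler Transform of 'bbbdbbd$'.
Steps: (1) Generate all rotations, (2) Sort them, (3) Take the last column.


Rotations (sorted):
  0: $bbbdbbd -> last char: d
  1: bbbdbbd$ -> last char: $
  2: bbd$bbbd -> last char: d
  3: bbdbbd$b -> last char: b
  4: bd$bbbdb -> last char: b
  5: bdbbd$bb -> last char: b
  6: d$bbbdbb -> last char: b
  7: dbbd$bbb -> last char: b


BWT = d$dbbbbb


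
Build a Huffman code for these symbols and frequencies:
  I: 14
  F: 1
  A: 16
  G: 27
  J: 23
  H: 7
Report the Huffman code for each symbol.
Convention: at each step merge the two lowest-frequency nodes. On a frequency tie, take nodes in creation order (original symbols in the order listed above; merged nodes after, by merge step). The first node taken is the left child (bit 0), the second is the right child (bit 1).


Huffman tree construction:
Step 1: Merge F(1) + H(7) = 8
Step 2: Merge (F+H)(8) + I(14) = 22
Step 3: Merge A(16) + ((F+H)+I)(22) = 38
Step 4: Merge J(23) + G(27) = 50
Step 5: Merge (A+((F+H)+I))(38) + (J+G)(50) = 88
Read each symbol's code off the tree from the root (left child = 0, right child = 1).

Codes:
  I: 011 (length 3)
  F: 0100 (length 4)
  A: 00 (length 2)
  G: 11 (length 2)
  J: 10 (length 2)
  H: 0101 (length 4)
Average code length: 206/88 = 2.3409 bits/symbol


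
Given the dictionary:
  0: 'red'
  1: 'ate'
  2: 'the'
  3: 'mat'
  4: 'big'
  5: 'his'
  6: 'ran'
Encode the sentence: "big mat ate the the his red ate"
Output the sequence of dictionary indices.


Look up each word in the dictionary:
  'big' -> 4
  'mat' -> 3
  'ate' -> 1
  'the' -> 2
  'the' -> 2
  'his' -> 5
  'red' -> 0
  'ate' -> 1

Encoded: [4, 3, 1, 2, 2, 5, 0, 1]


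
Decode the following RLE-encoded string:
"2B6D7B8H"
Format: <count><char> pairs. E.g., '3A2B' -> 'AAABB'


Expanding each <count><char> pair:
  2B -> 'BB'
  6D -> 'DDDDDD'
  7B -> 'BBBBBBB'
  8H -> 'HHHHHHHH'

Decoded = BBDDDDDDBBBBBBBHHHHHHHH


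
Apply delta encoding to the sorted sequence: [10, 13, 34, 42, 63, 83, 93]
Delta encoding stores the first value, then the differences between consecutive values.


First value: 10
Deltas:
  13 - 10 = 3
  34 - 13 = 21
  42 - 34 = 8
  63 - 42 = 21
  83 - 63 = 20
  93 - 83 = 10


Delta encoded: [10, 3, 21, 8, 21, 20, 10]


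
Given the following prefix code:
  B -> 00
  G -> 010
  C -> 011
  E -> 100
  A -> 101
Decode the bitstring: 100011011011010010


Decoding step by step:
Bits 100 -> E
Bits 011 -> C
Bits 011 -> C
Bits 011 -> C
Bits 010 -> G
Bits 010 -> G


Decoded message: ECCCGG


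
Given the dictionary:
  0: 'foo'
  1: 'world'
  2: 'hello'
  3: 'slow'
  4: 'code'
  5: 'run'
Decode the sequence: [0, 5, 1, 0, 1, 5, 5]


Look up each index in the dictionary:
  0 -> 'foo'
  5 -> 'run'
  1 -> 'world'
  0 -> 'foo'
  1 -> 'world'
  5 -> 'run'
  5 -> 'run'

Decoded: "foo run world foo world run run"


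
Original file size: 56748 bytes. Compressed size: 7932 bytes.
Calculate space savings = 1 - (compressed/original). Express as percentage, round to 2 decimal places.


ratio = compressed/original = 7932/56748 = 0.139776
savings = 1 - ratio = 1 - 0.139776 = 0.860224
as a percentage: 0.860224 * 100 = 86.02%

Space savings = 1 - 7932/56748 = 86.02%


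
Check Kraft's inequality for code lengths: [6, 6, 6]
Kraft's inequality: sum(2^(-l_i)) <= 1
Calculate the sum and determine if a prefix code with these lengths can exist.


Sum = 2^(-6) + 2^(-6) + 2^(-6)
    = 0.015625 + 0.015625 + 0.015625
    = 3/64 = 0.046875
Since 0.046875 <= 1, Kraft's inequality IS satisfied.
A prefix code with these lengths CAN exist.

Kraft sum = 0.046875. Satisfied.


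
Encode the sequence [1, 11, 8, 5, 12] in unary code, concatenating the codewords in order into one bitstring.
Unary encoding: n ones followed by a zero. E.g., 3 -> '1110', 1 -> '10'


Encode each number as n ones followed by a terminating 0:
  1 -> 10 (2 bits)
  11 -> 111111111110 (12 bits)
  8 -> 111111110 (9 bits)
  5 -> 111110 (6 bits)
  12 -> 1111111111110 (13 bits)
Total length = 2 + 12 + 9 + 6 + 13 = 42 bits.

Unary([1, 11, 8, 5, 12]) = 101111111111101111111101111101111111111110 (42 bits)


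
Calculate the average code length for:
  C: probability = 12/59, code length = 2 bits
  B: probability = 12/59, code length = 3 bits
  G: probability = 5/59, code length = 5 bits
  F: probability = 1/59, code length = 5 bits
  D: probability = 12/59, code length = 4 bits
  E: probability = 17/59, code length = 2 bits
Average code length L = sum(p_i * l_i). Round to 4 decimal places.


Weighted contributions p_i * l_i:
  C: (12/59) * 2 = 24/59
  B: (12/59) * 3 = 36/59
  G: (5/59) * 5 = 25/59
  F: (1/59) * 5 = 5/59
  D: (12/59) * 4 = 48/59
  E: (17/59) * 2 = 34/59
Sum = (24 + 36 + 25 + 5 + 48 + 34)/59 = 172/59

L = 172/59 = 2.9153 bits/symbol


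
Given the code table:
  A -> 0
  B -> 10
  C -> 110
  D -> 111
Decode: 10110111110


Decoding:
10 -> B
110 -> C
111 -> D
110 -> C


Result: BCDC


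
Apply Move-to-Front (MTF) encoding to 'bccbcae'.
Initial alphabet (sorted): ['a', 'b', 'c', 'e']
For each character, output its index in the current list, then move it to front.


MTF encoding:
'b': index 1 in ['a', 'b', 'c', 'e'] -> ['b', 'a', 'c', 'e']
'c': index 2 in ['b', 'a', 'c', 'e'] -> ['c', 'b', 'a', 'e']
'c': index 0 in ['c', 'b', 'a', 'e'] -> ['c', 'b', 'a', 'e']
'b': index 1 in ['c', 'b', 'a', 'e'] -> ['b', 'c', 'a', 'e']
'c': index 1 in ['b', 'c', 'a', 'e'] -> ['c', 'b', 'a', 'e']
'a': index 2 in ['c', 'b', 'a', 'e'] -> ['a', 'c', 'b', 'e']
'e': index 3 in ['a', 'c', 'b', 'e'] -> ['e', 'a', 'c', 'b']


Output: [1, 2, 0, 1, 1, 2, 3]


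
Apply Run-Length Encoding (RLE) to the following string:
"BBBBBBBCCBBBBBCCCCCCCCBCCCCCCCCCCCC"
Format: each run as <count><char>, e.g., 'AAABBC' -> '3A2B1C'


Scanning runs left to right:
  i=0: run of 'B' x 7 -> '7B'
  i=7: run of 'C' x 2 -> '2C'
  i=9: run of 'B' x 5 -> '5B'
  i=14: run of 'C' x 8 -> '8C'
  i=22: run of 'B' x 1 -> '1B'
  i=23: run of 'C' x 12 -> '12C'

RLE = 7B2C5B8C1B12C


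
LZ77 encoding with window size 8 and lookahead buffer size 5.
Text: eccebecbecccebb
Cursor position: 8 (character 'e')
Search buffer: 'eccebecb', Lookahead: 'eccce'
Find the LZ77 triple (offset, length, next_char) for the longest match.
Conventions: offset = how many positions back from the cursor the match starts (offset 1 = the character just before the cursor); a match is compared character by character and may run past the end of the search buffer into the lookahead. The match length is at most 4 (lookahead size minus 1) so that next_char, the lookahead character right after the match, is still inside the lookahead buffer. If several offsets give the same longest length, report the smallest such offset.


Try each offset into the search buffer:
  offset=1 (pos 7, char 'b'): match length 0
  offset=2 (pos 6, char 'c'): match length 0
  offset=3 (pos 5, char 'e'): match length 2
  offset=4 (pos 4, char 'b'): match length 0
  offset=5 (pos 3, char 'e'): match length 1
  offset=6 (pos 2, char 'c'): match length 0
  offset=7 (pos 1, char 'c'): match length 0
  offset=8 (pos 0, char 'e'): match length 3
Longest match has length 3 at offset 8.
next_char = character at position 8 + 3 = 11 -> 'c'

Best match: offset=8, length=3 (matching 'ecc' starting at position 0)
LZ77 triple: (8, 3, 'c')


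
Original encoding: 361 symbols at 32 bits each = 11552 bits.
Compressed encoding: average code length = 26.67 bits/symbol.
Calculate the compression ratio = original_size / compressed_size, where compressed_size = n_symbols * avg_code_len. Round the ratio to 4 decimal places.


original_size = n_symbols * orig_bits = 361 * 32 = 11552 bits
compressed_size = n_symbols * avg_code_len = 361 * 26.67 = 9627.87 bits
ratio = original_size / compressed_size = 11552 / 9627.87 = 1.1999

Compression ratio = 1.1999


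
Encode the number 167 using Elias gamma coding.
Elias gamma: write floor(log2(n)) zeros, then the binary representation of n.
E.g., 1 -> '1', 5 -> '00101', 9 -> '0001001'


num_bits = floor(log2(167)) + 1 = 8
leading_zeros = num_bits - 1 = 7
binary(167) = 10100111

Elias gamma(167) = '0000000' + '10100111' = 000000010100111 (15 bits)


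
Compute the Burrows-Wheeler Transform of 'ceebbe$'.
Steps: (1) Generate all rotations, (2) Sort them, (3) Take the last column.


Rotations (sorted):
  0: $ceebbe -> last char: e
  1: bbe$cee -> last char: e
  2: be$ceeb -> last char: b
  3: ceebbe$ -> last char: $
  4: e$ceebb -> last char: b
  5: ebbe$ce -> last char: e
  6: eebbe$c -> last char: c


BWT = eeb$bec


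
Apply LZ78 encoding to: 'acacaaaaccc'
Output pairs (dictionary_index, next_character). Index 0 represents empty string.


LZ78 encoding steps:
Dictionary: {0: ''}
Step 1: w='' (idx 0), next='a' -> output (0, 'a'), add 'a' as idx 1
Step 2: w='' (idx 0), next='c' -> output (0, 'c'), add 'c' as idx 2
Step 3: w='a' (idx 1), next='c' -> output (1, 'c'), add 'ac' as idx 3
Step 4: w='a' (idx 1), next='a' -> output (1, 'a'), add 'aa' as idx 4
Step 5: w='aa' (idx 4), next='c' -> output (4, 'c'), add 'aac' as idx 5
Step 6: w='c' (idx 2), next='c' -> output (2, 'c'), add 'cc' as idx 6


Encoded: [(0, 'a'), (0, 'c'), (1, 'c'), (1, 'a'), (4, 'c'), (2, 'c')]


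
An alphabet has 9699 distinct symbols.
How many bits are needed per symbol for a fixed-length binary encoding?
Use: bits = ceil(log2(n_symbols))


log2(9699) = 13.2436
Bracket: 2^13 = 8192 < 9699 <= 2^14 = 16384
So ceil(log2(9699)) = 14

bits = ceil(log2(9699)) = ceil(13.2436) = 14 bits


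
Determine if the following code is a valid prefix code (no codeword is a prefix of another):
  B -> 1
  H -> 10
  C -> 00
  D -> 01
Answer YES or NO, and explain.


Checking each pair (does one codeword prefix another?):
  B='1' vs H='10': prefix -- VIOLATION

NO -- this is NOT a valid prefix code. B (1) is a prefix of H (10).


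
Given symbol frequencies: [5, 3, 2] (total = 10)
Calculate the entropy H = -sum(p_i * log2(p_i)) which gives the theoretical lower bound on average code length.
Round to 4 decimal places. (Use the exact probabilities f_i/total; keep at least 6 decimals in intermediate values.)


Per-symbol terms -p_i * log2(p_i) with p_i = f_i/10:
  p = 5/10 = 0.500000: log2(p) = -1.000000, -p*log2(p) = 0.500000
  p = 3/10 = 0.300000: log2(p) = -1.736966, -p*log2(p) = 0.521090
  p = 2/10 = 0.200000: log2(p) = -2.321928, -p*log2(p) = 0.464386
H = 0.500000 + 0.521090 + 0.464386 = 1.485476

H = 1.4855 bits/symbol


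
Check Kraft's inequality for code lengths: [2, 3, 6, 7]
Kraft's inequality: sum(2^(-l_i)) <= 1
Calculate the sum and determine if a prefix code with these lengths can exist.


Sum = 2^(-2) + 2^(-3) + 2^(-6) + 2^(-7)
    = 0.25 + 0.125 + 0.015625 + 0.0078125
    = 51/128 = 0.3984375
Since 0.3984375 <= 1, Kraft's inequality IS satisfied.
A prefix code with these lengths CAN exist.

Kraft sum = 0.3984375. Satisfied.


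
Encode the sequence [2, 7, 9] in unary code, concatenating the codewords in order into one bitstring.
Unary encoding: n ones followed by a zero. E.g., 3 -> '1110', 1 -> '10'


Encode each number as n ones followed by a terminating 0:
  2 -> 110 (3 bits)
  7 -> 11111110 (8 bits)
  9 -> 1111111110 (10 bits)
Total length = 3 + 8 + 10 = 21 bits.

Unary([2, 7, 9]) = 110111111101111111110 (21 bits)


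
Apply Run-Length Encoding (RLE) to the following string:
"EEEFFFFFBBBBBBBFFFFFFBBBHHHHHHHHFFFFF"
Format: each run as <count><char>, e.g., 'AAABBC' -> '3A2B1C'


Scanning runs left to right:
  i=0: run of 'E' x 3 -> '3E'
  i=3: run of 'F' x 5 -> '5F'
  i=8: run of 'B' x 7 -> '7B'
  i=15: run of 'F' x 6 -> '6F'
  i=21: run of 'B' x 3 -> '3B'
  i=24: run of 'H' x 8 -> '8H'
  i=32: run of 'F' x 5 -> '5F'

RLE = 3E5F7B6F3B8H5F


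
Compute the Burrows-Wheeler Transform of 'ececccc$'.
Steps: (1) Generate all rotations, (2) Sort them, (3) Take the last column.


Rotations (sorted):
  0: $ececccc -> last char: c
  1: c$ececcc -> last char: c
  2: cc$ececc -> last char: c
  3: ccc$ecec -> last char: c
  4: cccc$ece -> last char: e
  5: cecccc$e -> last char: e
  6: ecccc$ec -> last char: c
  7: ececccc$ -> last char: $


BWT = cccceec$


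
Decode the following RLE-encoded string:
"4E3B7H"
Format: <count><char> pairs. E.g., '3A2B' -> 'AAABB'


Expanding each <count><char> pair:
  4E -> 'EEEE'
  3B -> 'BBB'
  7H -> 'HHHHHHH'

Decoded = EEEEBBBHHHHHHH


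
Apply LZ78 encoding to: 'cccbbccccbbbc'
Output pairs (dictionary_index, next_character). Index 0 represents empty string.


LZ78 encoding steps:
Dictionary: {0: ''}
Step 1: w='' (idx 0), next='c' -> output (0, 'c'), add 'c' as idx 1
Step 2: w='c' (idx 1), next='c' -> output (1, 'c'), add 'cc' as idx 2
Step 3: w='' (idx 0), next='b' -> output (0, 'b'), add 'b' as idx 3
Step 4: w='b' (idx 3), next='c' -> output (3, 'c'), add 'bc' as idx 4
Step 5: w='cc' (idx 2), next='c' -> output (2, 'c'), add 'ccc' as idx 5
Step 6: w='b' (idx 3), next='b' -> output (3, 'b'), add 'bb' as idx 6
Step 7: w='bc' (idx 4), end of input -> output (4, '')


Encoded: [(0, 'c'), (1, 'c'), (0, 'b'), (3, 'c'), (2, 'c'), (3, 'b'), (4, '')]


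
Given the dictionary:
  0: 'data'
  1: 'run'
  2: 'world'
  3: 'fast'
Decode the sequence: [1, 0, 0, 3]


Look up each index in the dictionary:
  1 -> 'run'
  0 -> 'data'
  0 -> 'data'
  3 -> 'fast'

Decoded: "run data data fast"


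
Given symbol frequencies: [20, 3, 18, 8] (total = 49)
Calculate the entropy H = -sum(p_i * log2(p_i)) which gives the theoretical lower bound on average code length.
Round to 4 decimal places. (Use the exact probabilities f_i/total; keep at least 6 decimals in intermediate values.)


Per-symbol terms -p_i * log2(p_i) with p_i = f_i/49:
  p = 20/49 = 0.408163: log2(p) = -1.292782, -p*log2(p) = 0.527666
  p = 3/49 = 0.061224: log2(p) = -4.029747, -p*log2(p) = 0.246719
  p = 18/49 = 0.367347: log2(p) = -1.444785, -p*log2(p) = 0.530737
  p = 8/49 = 0.163265: log2(p) = -2.614710, -p*log2(p) = 0.426891
H = 0.527666 + 0.246719 + 0.530737 + 0.426891 = 1.732013

H = 1.732 bits/symbol


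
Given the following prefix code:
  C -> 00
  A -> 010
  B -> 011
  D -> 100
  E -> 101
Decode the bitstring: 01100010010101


Decoding step by step:
Bits 011 -> B
Bits 00 -> C
Bits 010 -> A
Bits 010 -> A
Bits 101 -> E


Decoded message: BCAAE


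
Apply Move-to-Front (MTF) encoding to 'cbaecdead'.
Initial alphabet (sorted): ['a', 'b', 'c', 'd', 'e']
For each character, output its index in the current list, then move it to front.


MTF encoding:
'c': index 2 in ['a', 'b', 'c', 'd', 'e'] -> ['c', 'a', 'b', 'd', 'e']
'b': index 2 in ['c', 'a', 'b', 'd', 'e'] -> ['b', 'c', 'a', 'd', 'e']
'a': index 2 in ['b', 'c', 'a', 'd', 'e'] -> ['a', 'b', 'c', 'd', 'e']
'e': index 4 in ['a', 'b', 'c', 'd', 'e'] -> ['e', 'a', 'b', 'c', 'd']
'c': index 3 in ['e', 'a', 'b', 'c', 'd'] -> ['c', 'e', 'a', 'b', 'd']
'd': index 4 in ['c', 'e', 'a', 'b', 'd'] -> ['d', 'c', 'e', 'a', 'b']
'e': index 2 in ['d', 'c', 'e', 'a', 'b'] -> ['e', 'd', 'c', 'a', 'b']
'a': index 3 in ['e', 'd', 'c', 'a', 'b'] -> ['a', 'e', 'd', 'c', 'b']
'd': index 2 in ['a', 'e', 'd', 'c', 'b'] -> ['d', 'a', 'e', 'c', 'b']


Output: [2, 2, 2, 4, 3, 4, 2, 3, 2]


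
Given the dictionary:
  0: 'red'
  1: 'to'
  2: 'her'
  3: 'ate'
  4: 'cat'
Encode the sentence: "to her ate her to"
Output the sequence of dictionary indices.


Look up each word in the dictionary:
  'to' -> 1
  'her' -> 2
  'ate' -> 3
  'her' -> 2
  'to' -> 1

Encoded: [1, 2, 3, 2, 1]


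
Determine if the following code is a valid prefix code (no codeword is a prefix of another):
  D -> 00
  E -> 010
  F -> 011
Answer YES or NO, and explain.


Checking each pair (does one codeword prefix another?):
  D='00' vs E='010': no prefix
  D='00' vs F='011': no prefix
  E='010' vs D='00': no prefix
  E='010' vs F='011': no prefix
  F='011' vs D='00': no prefix
  F='011' vs E='010': no prefix
No violation found over all pairs.

YES -- this is a valid prefix code. No codeword is a prefix of any other codeword.


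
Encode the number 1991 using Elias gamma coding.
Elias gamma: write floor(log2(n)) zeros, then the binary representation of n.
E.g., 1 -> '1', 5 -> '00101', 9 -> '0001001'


num_bits = floor(log2(1991)) + 1 = 11
leading_zeros = num_bits - 1 = 10
binary(1991) = 11111000111

Elias gamma(1991) = '0000000000' + '11111000111' = 000000000011111000111 (21 bits)


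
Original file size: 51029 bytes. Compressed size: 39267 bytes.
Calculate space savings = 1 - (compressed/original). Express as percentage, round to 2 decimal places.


ratio = compressed/original = 39267/51029 = 0.769504
savings = 1 - ratio = 1 - 0.769504 = 0.230496
as a percentage: 0.230496 * 100 = 23.05%

Space savings = 1 - 39267/51029 = 23.05%


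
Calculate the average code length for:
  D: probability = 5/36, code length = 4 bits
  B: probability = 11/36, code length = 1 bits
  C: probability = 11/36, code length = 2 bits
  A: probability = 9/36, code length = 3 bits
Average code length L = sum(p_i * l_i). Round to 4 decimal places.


Weighted contributions p_i * l_i:
  D: (5/36) * 4 = 20/36
  B: (11/36) * 1 = 11/36
  C: (11/36) * 2 = 22/36
  A: (9/36) * 3 = 27/36
Sum = (20 + 11 + 22 + 27)/36 = 80/36

L = 80/36 = 2.2222 bits/symbol


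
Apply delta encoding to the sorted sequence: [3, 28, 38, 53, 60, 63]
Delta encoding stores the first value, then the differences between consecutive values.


First value: 3
Deltas:
  28 - 3 = 25
  38 - 28 = 10
  53 - 38 = 15
  60 - 53 = 7
  63 - 60 = 3


Delta encoded: [3, 25, 10, 15, 7, 3]


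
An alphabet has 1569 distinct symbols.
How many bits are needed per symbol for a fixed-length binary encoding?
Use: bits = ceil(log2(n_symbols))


log2(1569) = 10.6156
Bracket: 2^10 = 1024 < 1569 <= 2^11 = 2048
So ceil(log2(1569)) = 11

bits = ceil(log2(1569)) = ceil(10.6156) = 11 bits


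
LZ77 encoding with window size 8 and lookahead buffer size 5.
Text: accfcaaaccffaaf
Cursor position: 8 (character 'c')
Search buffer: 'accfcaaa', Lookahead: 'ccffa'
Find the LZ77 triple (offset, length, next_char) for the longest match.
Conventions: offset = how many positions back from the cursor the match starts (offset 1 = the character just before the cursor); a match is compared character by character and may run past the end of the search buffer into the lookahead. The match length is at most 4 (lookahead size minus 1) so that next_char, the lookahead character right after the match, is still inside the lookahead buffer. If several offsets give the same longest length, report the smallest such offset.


Try each offset into the search buffer:
  offset=1 (pos 7, char 'a'): match length 0
  offset=2 (pos 6, char 'a'): match length 0
  offset=3 (pos 5, char 'a'): match length 0
  offset=4 (pos 4, char 'c'): match length 1
  offset=5 (pos 3, char 'f'): match length 0
  offset=6 (pos 2, char 'c'): match length 1
  offset=7 (pos 1, char 'c'): match length 3
  offset=8 (pos 0, char 'a'): match length 0
Longest match has length 3 at offset 7.
next_char = character at position 8 + 3 = 11 -> 'f'

Best match: offset=7, length=3 (matching 'ccf' starting at position 1)
LZ77 triple: (7, 3, 'f')


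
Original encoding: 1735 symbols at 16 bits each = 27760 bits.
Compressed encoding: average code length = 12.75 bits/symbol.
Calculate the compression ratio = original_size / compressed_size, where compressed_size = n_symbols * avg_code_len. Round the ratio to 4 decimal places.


original_size = n_symbols * orig_bits = 1735 * 16 = 27760 bits
compressed_size = n_symbols * avg_code_len = 1735 * 12.75 = 22121.25 bits
ratio = original_size / compressed_size = 27760 / 22121.25 = 1.2549

Compression ratio = 1.2549


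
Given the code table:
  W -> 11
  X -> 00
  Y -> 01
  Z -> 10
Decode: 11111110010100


Decoding:
11 -> W
11 -> W
11 -> W
10 -> Z
01 -> Y
01 -> Y
00 -> X


Result: WWWZYYX


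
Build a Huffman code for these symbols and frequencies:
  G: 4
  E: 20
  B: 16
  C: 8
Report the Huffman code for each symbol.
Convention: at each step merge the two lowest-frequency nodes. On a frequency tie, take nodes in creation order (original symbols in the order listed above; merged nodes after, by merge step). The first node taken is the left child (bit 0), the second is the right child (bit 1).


Huffman tree construction:
Step 1: Merge G(4) + C(8) = 12
Step 2: Merge (G+C)(12) + B(16) = 28
Step 3: Merge E(20) + ((G+C)+B)(28) = 48
Read each symbol's code off the tree from the root (left child = 0, right child = 1).

Codes:
  G: 100 (length 3)
  E: 0 (length 1)
  B: 11 (length 2)
  C: 101 (length 3)
Average code length: 88/48 = 1.8333 bits/symbol


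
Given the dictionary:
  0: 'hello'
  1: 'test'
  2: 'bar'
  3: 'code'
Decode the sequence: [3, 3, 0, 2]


Look up each index in the dictionary:
  3 -> 'code'
  3 -> 'code'
  0 -> 'hello'
  2 -> 'bar'

Decoded: "code code hello bar"


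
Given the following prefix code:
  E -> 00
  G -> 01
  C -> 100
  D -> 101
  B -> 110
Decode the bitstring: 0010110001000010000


Decoding step by step:
Bits 00 -> E
Bits 101 -> D
Bits 100 -> C
Bits 01 -> G
Bits 00 -> E
Bits 00 -> E
Bits 100 -> C
Bits 00 -> E


Decoded message: EDCGEECE


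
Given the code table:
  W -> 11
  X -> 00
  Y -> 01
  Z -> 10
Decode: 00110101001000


Decoding:
00 -> X
11 -> W
01 -> Y
01 -> Y
00 -> X
10 -> Z
00 -> X


Result: XWYYXZX


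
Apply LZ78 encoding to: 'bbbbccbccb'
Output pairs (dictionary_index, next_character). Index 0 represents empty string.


LZ78 encoding steps:
Dictionary: {0: ''}
Step 1: w='' (idx 0), next='b' -> output (0, 'b'), add 'b' as idx 1
Step 2: w='b' (idx 1), next='b' -> output (1, 'b'), add 'bb' as idx 2
Step 3: w='b' (idx 1), next='c' -> output (1, 'c'), add 'bc' as idx 3
Step 4: w='' (idx 0), next='c' -> output (0, 'c'), add 'c' as idx 4
Step 5: w='bc' (idx 3), next='c' -> output (3, 'c'), add 'bcc' as idx 5
Step 6: w='b' (idx 1), end of input -> output (1, '')


Encoded: [(0, 'b'), (1, 'b'), (1, 'c'), (0, 'c'), (3, 'c'), (1, '')]


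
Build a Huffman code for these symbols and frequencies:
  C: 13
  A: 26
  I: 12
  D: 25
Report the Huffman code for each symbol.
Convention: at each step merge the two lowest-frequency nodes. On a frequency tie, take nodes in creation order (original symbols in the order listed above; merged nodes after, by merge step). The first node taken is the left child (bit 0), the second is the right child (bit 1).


Huffman tree construction:
Step 1: Merge I(12) + C(13) = 25
Step 2: Merge D(25) + (I+C)(25) = 50
Step 3: Merge A(26) + (D+(I+C))(50) = 76
Read each symbol's code off the tree from the root (left child = 0, right child = 1).

Codes:
  C: 111 (length 3)
  A: 0 (length 1)
  I: 110 (length 3)
  D: 10 (length 2)
Average code length: 151/76 = 1.9868 bits/symbol


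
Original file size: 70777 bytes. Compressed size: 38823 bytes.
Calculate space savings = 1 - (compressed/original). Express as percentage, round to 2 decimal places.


ratio = compressed/original = 38823/70777 = 0.548526
savings = 1 - ratio = 1 - 0.548526 = 0.451474
as a percentage: 0.451474 * 100 = 45.15%

Space savings = 1 - 38823/70777 = 45.15%


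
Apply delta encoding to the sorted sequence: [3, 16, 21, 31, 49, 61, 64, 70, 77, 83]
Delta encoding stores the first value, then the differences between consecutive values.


First value: 3
Deltas:
  16 - 3 = 13
  21 - 16 = 5
  31 - 21 = 10
  49 - 31 = 18
  61 - 49 = 12
  64 - 61 = 3
  70 - 64 = 6
  77 - 70 = 7
  83 - 77 = 6


Delta encoded: [3, 13, 5, 10, 18, 12, 3, 6, 7, 6]


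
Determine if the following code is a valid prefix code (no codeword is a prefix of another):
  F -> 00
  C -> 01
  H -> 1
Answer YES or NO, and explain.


Checking each pair (does one codeword prefix another?):
  F='00' vs C='01': no prefix
  F='00' vs H='1': no prefix
  C='01' vs F='00': no prefix
  C='01' vs H='1': no prefix
  H='1' vs F='00': no prefix
  H='1' vs C='01': no prefix
No violation found over all pairs.

YES -- this is a valid prefix code. No codeword is a prefix of any other codeword.
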